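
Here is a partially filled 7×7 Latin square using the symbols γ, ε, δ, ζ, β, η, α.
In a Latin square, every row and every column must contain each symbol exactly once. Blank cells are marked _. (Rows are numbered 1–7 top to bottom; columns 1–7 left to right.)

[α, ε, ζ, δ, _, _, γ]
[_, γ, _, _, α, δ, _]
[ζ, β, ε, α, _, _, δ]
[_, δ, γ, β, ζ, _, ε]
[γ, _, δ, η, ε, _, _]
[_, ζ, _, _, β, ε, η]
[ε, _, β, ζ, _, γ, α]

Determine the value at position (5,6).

Row 1, column 5: row 1 has {γ, ε, δ, ζ, α} and column 5 has {ε, ζ, β, α}, leaving only η.
Row 1, column 6: row 1 has {γ, ε, δ, ζ, η, α} and column 6 has {γ, ε, δ}, leaving only β.
Row 2, column 3: row 2 has {γ, δ, α} and column 3 has {γ, ε, δ, ζ, β}, leaving only η.
Row 2, column 1: row 2 has {γ, δ, η, α} and column 1 has {γ, ε, ζ, α}, leaving only β.
Row 2, column 4: row 2 has {γ, δ, β, η, α} and column 4 has {δ, ζ, β, η, α}, leaving only ε.
Row 2, column 7: row 2 has {γ, ε, δ, β, η, α} and column 7 has {γ, ε, δ, η, α}, leaving only ζ.
Row 3, column 5: row 3 has {ε, δ, ζ, β, α} and column 5 has {ε, ζ, β, η, α}, leaving only γ.
Row 3, column 6: row 3 has {γ, ε, δ, ζ, β, α} and column 6 has {γ, ε, δ, β}, leaving only η.
Row 4, column 1: row 4 has {γ, ε, δ, ζ, β} and column 1 has {γ, ε, ζ, β, α}, leaving only η.
Row 4, column 6: row 4 has {γ, ε, δ, ζ, β, η} and column 6 has {γ, ε, δ, β, η}, leaving only α.
Row 5 already has {γ, ε, δ, η} and column 6 already has {γ, ε, δ, β, η, α}, so row 5, column 6 must be ζ.

ζ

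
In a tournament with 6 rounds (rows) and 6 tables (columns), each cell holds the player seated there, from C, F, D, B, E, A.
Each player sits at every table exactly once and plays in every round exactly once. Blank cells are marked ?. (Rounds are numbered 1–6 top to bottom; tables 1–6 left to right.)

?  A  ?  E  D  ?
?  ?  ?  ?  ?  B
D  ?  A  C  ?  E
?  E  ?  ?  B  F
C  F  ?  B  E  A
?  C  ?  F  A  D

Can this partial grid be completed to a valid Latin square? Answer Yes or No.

No round or table among the givens repeats a symbol, and propagating forced cells runs into no contradiction.
One valid completion exists (for instance, F A B E D C / E D F A C B / D B A C F E / A E C D B F / C F D B E A / B C E F A D).

Yes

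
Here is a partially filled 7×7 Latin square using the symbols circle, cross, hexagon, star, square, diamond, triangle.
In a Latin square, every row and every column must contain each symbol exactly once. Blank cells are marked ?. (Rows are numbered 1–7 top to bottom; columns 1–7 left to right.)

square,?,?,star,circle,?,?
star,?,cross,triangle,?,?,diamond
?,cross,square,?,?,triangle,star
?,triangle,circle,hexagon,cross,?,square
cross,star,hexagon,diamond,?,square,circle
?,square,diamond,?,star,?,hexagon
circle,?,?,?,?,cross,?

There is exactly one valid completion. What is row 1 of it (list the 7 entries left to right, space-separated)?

Row 1, column 3: row 1 has {circle, star, square} and column 3 has {circle, cross, hexagon, square, diamond}, leaving only triangle.
Row 1, column 7: row 1 has {circle, star, square, triangle} and column 7 has {circle, hexagon, star, square, diamond}, leaving only cross.
Row 3, column 4: row 3 has {cross, star, square, triangle} and column 4 has {hexagon, star, diamond, triangle}, leaving only circle.
Row 4, column 1: row 4 has {circle, cross, hexagon, square, triangle} and column 1 has {circle, cross, star, square}, leaving only diamond.
Row 3, column 1: row 3 has {circle, cross, star, square, triangle} and column 1 has {circle, cross, star, square, diamond}, leaving only hexagon.
Row 3, column 5: row 3 has {circle, cross, hexagon, star, square, triangle} and column 5 has {circle, cross, star}, leaving only diamond.
Row 4, column 6: row 4 has {circle, cross, hexagon, square, diamond, triangle} and column 6 has {cross, square, triangle}, leaving only star.
Row 5, column 5: row 5 has {circle, cross, hexagon, star, square, diamond} and column 5 has {circle, cross, star, diamond}, leaving only triangle.
Row 6, column 1: row 6 has {hexagon, star, square, diamond} and column 1 has {circle, cross, hexagon, star, square, diamond}, leaving only triangle.
Row 6, column 4: row 6 has {hexagon, star, square, diamond, triangle} and column 4 has {circle, hexagon, star, diamond, triangle}, leaving only cross.
Row 6, column 6: row 6 has {cross, hexagon, star, square, diamond, triangle} and column 6 has {cross, star, square, triangle}, leaving only circle.
Row 2, column 6: row 2 has {cross, star, diamond, triangle} and column 6 has {circle, cross, star, square, triangle}, leaving only hexagon.
Row 1, column 6: row 1 has {circle, cross, star, square, triangle} and column 6 has {circle, cross, hexagon, star, square, triangle}, leaving only diamond.
Row 1, column 2: row 1 has {circle, cross, star, square, diamond, triangle} and column 2 has {cross, star, square, triangle}, leaving only hexagon.
So row 1 reads: square hexagon triangle star circle diamond cross.

square hexagon triangle star circle diamond cross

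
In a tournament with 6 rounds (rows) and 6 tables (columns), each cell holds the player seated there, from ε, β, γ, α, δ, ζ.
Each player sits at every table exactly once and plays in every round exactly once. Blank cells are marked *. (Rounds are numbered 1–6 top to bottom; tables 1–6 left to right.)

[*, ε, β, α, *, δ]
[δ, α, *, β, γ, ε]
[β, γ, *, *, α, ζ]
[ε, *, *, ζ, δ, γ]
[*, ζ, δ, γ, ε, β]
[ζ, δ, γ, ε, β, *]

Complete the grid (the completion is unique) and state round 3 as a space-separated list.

Round 3, table 3: round 3 has {β, γ, α, ζ} and table 3 has {β, γ, δ}, leaving only ε.
Round 3, table 4: round 3 has {ε, β, γ, α, ζ} and table 4 has {ε, β, γ, α, ζ}, leaving only δ.
So round 3 reads: β γ ε δ α ζ.

β γ ε δ α ζ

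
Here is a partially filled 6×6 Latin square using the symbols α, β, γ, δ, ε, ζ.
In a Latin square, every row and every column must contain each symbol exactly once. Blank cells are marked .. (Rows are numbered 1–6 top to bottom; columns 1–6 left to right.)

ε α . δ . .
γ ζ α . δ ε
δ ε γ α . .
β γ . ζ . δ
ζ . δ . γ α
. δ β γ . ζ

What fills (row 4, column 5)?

Row 1, column 3: row 1 has {α, δ, ε} and column 3 has {α, β, γ, δ}, leaving only ζ.
Row 1, column 5: row 1 has {α, δ, ε, ζ} and column 5 has {γ, δ}, leaving only β.
Row 1, column 6: row 1 has {α, β, δ, ε, ζ} and column 6 has {α, δ, ε, ζ}, leaving only γ.
Row 2, column 4: row 2 has {α, γ, δ, ε, ζ} and column 4 has {α, γ, δ, ζ}, leaving only β.
Row 3, column 5: row 3 has {α, γ, δ, ε} and column 5 has {β, γ, δ}, leaving only ζ.
Row 3, column 6: row 3 has {α, γ, δ, ε, ζ} and column 6 has {α, γ, δ, ε, ζ}, leaving only β.
Row 4, column 3: row 4 has {β, γ, δ, ζ} and column 3 has {α, β, γ, δ, ζ}, leaving only ε.
Row 4 already has {β, γ, δ, ε, ζ} and column 5 already has {β, γ, δ, ζ}, so row 4, column 5 must be α.

α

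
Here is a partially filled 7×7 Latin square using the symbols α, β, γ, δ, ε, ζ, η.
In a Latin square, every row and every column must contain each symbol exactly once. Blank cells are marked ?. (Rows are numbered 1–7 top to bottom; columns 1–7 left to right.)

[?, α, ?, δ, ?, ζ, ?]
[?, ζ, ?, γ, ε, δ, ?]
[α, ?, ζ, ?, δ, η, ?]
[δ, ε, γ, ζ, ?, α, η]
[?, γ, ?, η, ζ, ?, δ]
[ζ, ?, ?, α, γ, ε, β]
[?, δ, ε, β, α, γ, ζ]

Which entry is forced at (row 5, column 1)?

Row 2, column 7: row 2 has {γ, δ, ε, ζ} and column 7 has {β, δ, ζ, η}, leaving only α.
Row 3, column 2: row 3 has {α, δ, ζ, η} and column 2 has {α, γ, δ, ε, ζ}, leaving only β.
Row 3, column 4: row 3 has {α, β, δ, ζ, η} and column 4 has {α, β, γ, δ, ζ, η}, leaving only ε.
Row 3, column 7: row 3 has {α, β, δ, ε, ζ, η} and column 7 has {α, β, δ, ζ, η}, leaving only γ.
Row 1, column 7: row 1 has {α, δ, ζ} and column 7 has {α, β, γ, δ, ζ, η}, leaving only ε.
Row 4, column 5: row 4 has {α, γ, δ, ε, ζ, η} and column 5 has {α, γ, δ, ε, ζ}, leaving only β.
Row 1, column 5: row 1 has {α, δ, ε, ζ} and column 5 has {α, β, γ, δ, ε, ζ}, leaving only η.
Row 1, column 3: row 1 has {α, δ, ε, ζ, η} and column 3 has {γ, ε, ζ}, leaving only β.
Row 1, column 1: row 1 has {α, β, δ, ε, ζ, η} and column 1 has {α, δ, ζ}, leaving only γ.
Row 2, column 3: row 2 has {α, γ, δ, ε, ζ} and column 3 has {β, γ, ε, ζ}, leaving only η.
Row 2, column 1: row 2 has {α, γ, δ, ε, ζ, η} and column 1 has {α, γ, δ, ζ}, leaving only β.
Row 5 already has {γ, δ, ζ, η} and column 1 already has {α, β, γ, δ, ζ}, so row 5, column 1 must be ε.

ε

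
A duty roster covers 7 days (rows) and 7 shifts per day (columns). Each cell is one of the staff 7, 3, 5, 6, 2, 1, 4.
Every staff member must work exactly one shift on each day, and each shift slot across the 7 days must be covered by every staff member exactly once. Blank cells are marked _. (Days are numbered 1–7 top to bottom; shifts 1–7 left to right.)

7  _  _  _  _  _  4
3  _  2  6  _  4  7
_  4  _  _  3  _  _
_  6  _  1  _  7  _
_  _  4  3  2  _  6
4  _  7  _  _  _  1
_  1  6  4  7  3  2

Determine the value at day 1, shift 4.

Day 2, shift 2: day 2 has {7, 3, 6, 2, 4} and shift 2 has {6, 1, 4}, leaving only 5.
Day 2, shift 5: day 2 has {7, 3, 5, 6, 2, 4} and shift 5 has {7, 3, 2}, leaving only 1.
Day 3, shift 7: day 3 has {3, 4} and shift 7 has {7, 6, 2, 1, 4}, leaving only 5.
Day 3, shift 3: day 3 has {3, 5, 4} and shift 3 has {7, 6, 2, 4}, leaving only 1.
Day 4, shift 7: day 4 has {7, 6, 1} and shift 7 has {7, 5, 6, 2, 1, 4}, leaving only 3.
Day 4, shift 3: day 4 has {7, 3, 6, 1} and shift 3 has {7, 6, 2, 1, 4}, leaving only 5.
Day 1, shift 3: day 1 has {7, 4} and shift 3 has {7, 5, 6, 2, 1, 4}, leaving only 3.
Day 1, shift 2: day 1 has {7, 3, 4} and shift 2 has {5, 6, 1, 4}, leaving only 2.
Day 1 already has {7, 3, 2, 4} and shift 4 already has {3, 6, 1, 4}, so day 1, shift 4 must be 5.

5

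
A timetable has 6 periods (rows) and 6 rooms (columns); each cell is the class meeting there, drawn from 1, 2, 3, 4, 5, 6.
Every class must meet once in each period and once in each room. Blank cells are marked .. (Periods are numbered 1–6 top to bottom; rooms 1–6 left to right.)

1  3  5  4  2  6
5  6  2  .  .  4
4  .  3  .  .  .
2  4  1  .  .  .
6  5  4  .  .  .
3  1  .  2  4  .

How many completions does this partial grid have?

4

Period 2, room 4: eliminating its period and room leaves {1, 3}.
Period 2, room 5: eliminating its period and room leaves {1, 3}.
Period 3, room 2: eliminating its period and room leaves {2}.
Period 3, room 4: eliminating its period and room leaves {1, 5, 6}.
Period 3, room 5: eliminating its period and room leaves {1, 5, 6}.
Period 3, room 6: eliminating its period and room leaves {1, 2, 5}.
Period 4, room 4: eliminating its period and room leaves {3, 5, 6}.
Period 4, room 5: eliminating its period and room leaves {3, 5, 6}.
Period 4, room 6: eliminating its period and room leaves {3, 5}.
Period 5, room 4: eliminating its period and room leaves {1, 3}.
Period 5, room 5: eliminating its period and room leaves {1, 3}.
Period 5, room 6: eliminating its period and room leaves {1, 2, 3}.
Period 6, room 3: eliminating its period and room leaves {6}.
Period 6, room 6: eliminating its period and room leaves {5}.
Enumerating the assignments across these blanks that avoid any period or room repeat gives 4 completions.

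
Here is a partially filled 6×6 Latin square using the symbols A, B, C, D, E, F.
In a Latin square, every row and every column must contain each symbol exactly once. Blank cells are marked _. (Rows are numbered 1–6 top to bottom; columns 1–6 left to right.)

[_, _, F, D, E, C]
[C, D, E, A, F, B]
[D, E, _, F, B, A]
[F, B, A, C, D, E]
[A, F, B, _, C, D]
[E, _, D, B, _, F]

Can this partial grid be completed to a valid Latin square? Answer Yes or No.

No row or column among the givens repeats a symbol, and propagating forced cells runs into no contradiction.
One valid completion exists (for instance, B A F D E C / C D E A F B / D E C F B A / F B A C D E / A F B E C D / E C D B A F).

Yes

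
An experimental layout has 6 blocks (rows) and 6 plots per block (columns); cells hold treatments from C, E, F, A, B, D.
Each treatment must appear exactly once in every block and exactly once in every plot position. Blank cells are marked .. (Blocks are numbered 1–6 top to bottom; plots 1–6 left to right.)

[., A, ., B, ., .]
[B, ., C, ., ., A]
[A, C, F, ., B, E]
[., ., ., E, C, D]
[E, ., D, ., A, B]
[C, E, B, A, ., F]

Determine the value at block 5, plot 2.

Block 5 already has {E, A, B, D} and plot 2 already has {C, E, A}, so block 5, plot 2 must be F.

F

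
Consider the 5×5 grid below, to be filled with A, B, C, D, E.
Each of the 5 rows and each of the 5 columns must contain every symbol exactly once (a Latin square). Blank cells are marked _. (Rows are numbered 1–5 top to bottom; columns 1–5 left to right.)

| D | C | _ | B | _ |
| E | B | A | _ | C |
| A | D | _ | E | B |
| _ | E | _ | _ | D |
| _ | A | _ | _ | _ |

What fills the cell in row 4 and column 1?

C

Row 1, column 3: row 1 has {B, C, D} and column 3 has {A}, leaving only E.
Row 1, column 5: row 1 has {B, C, D, E} and column 5 has {B, C, D}, leaving only A.
Row 2, column 4: row 2 has {A, B, C, E} and column 4 has {B, E}, leaving only D.
Row 3, column 3: row 3 has {A, B, D, E} and column 3 has {A, E}, leaving only C.
Row 4, column 3: row 4 has {D, E} and column 3 has {A, C, E}, leaving only B.
Row 4 already has {B, D, E} and column 1 already has {A, D, E}, so row 4, column 1 must be C.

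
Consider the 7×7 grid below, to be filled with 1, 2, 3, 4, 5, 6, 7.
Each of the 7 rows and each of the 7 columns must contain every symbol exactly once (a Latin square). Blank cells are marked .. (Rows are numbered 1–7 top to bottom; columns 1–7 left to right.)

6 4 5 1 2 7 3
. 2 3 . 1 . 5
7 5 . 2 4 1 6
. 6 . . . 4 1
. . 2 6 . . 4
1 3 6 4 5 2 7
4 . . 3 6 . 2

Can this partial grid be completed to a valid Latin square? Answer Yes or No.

Row 2, column 1: row 2 together with column 1 already contain {1, 2, 3, 4, 5, 6, 7} — every symbol — so nothing can go there. The grid has no valid completion.

No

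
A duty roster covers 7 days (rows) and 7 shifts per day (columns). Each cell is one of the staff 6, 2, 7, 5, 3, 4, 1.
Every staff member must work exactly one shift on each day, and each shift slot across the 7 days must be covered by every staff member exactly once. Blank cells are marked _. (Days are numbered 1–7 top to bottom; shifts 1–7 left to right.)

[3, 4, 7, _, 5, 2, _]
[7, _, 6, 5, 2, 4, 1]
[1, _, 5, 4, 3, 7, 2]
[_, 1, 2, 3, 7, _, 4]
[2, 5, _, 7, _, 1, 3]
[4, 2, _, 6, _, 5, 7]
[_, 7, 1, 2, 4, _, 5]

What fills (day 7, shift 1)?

Day 7 already has {2, 7, 5, 4, 1} and shift 1 already has {2, 7, 3, 4, 1}, so day 7, shift 1 must be 6.

6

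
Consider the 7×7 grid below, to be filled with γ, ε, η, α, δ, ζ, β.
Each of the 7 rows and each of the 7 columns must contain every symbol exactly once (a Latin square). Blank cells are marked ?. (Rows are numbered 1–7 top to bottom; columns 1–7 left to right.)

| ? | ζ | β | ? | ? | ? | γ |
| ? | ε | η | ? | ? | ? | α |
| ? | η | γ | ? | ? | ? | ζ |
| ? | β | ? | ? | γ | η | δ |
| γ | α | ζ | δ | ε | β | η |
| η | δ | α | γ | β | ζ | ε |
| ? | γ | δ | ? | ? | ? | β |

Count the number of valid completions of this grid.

Row 1, column 1: eliminating its row and column leaves {ε, α, δ}.
Row 1, column 4: eliminating its row and column leaves {ε, η, α}.
Row 1, column 5: eliminating its row and column leaves {η, α, δ}.
Row 1, column 6: eliminating its row and column leaves {ε, α, δ}.
Row 2, column 1: eliminating its row and column leaves {δ, ζ, β}.
Row 2, column 4: eliminating its row and column leaves {ζ, β}.
Row 2, column 5: eliminating its row and column leaves {δ, ζ}.
Row 2, column 6: eliminating its row and column leaves {γ, δ}.
Row 3, column 1: eliminating its row and column leaves {ε, α, δ, β}.
Row 3, column 4: eliminating its row and column leaves {ε, α, β}.
Row 3, column 5: eliminating its row and column leaves {α, δ}.
Row 3, column 6: eliminating its row and column leaves {ε, α, δ}.
Row 4, column 1: eliminating its row and column leaves {ε, α, ζ}.
Row 4, column 3: eliminating its row and column leaves {ε}.
Row 4, column 4: eliminating its row and column leaves {ε, α, ζ}.
Row 7, column 1: eliminating its row and column leaves {ε, α, ζ}.
Row 7, column 4: eliminating its row and column leaves {ε, η, α, ζ}.
Row 7, column 5: eliminating its row and column leaves {η, α, ζ}.
Row 7, column 6: eliminating its row and column leaves {ε, α}.
Enumerating the assignments across these blanks that avoid any row or column repeat gives 10 completions.

10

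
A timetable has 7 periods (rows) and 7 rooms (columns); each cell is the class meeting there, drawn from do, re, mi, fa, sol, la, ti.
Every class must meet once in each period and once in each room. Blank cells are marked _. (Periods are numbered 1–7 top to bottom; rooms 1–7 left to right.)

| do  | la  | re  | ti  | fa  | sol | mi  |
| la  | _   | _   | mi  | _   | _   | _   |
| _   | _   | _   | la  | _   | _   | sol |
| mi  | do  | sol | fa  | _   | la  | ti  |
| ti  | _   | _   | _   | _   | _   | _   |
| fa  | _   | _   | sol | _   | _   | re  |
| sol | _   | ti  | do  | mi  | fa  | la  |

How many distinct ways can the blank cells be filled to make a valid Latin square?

Period 2, room 2: eliminating its period and room leaves {re, fa, sol, ti}.
Period 2, room 3: eliminating its period and room leaves {do, fa}.
Period 2, room 5: eliminating its period and room leaves {do, re, sol, ti}.
Period 2, room 6: eliminating its period and room leaves {do, re, ti}.
Period 2, room 7: eliminating its period and room leaves {do, fa}.
Period 3, room 1: eliminating its period and room leaves {re}.
Period 3, room 2: eliminating its period and room leaves {re, mi, fa, ti}.
Period 3, room 3: eliminating its period and room leaves {do, mi, fa}.
Period 3, room 5: eliminating its period and room leaves {do, re, ti}.
Period 3, room 6: eliminating its period and room leaves {do, re, mi, ti}.
Period 4, room 5: eliminating its period and room leaves {re}.
Period 5, room 2: eliminating its period and room leaves {re, mi, fa, sol}.
Period 5, room 3: eliminating its period and room leaves {do, mi, fa, la}.
Period 5, room 4: eliminating its period and room leaves {re}.
Period 5, room 5: eliminating its period and room leaves {do, re, sol, la}.
Period 5, room 6: eliminating its period and room leaves {do, re, mi}.
Period 5, room 7: eliminating its period and room leaves {do, fa}.
Period 6, room 2: eliminating its period and room leaves {mi, ti}.
Period 6, room 3: eliminating its period and room leaves {do, mi, la}.
Period 6, room 5: eliminating its period and room leaves {do, la, ti}.
Period 6, room 6: eliminating its period and room leaves {do, mi, ti}.
Period 7, room 2: eliminating its period and room leaves {re}.
Enumerating the assignments across these blanks that avoid any period or room repeat gives 8 completions.

8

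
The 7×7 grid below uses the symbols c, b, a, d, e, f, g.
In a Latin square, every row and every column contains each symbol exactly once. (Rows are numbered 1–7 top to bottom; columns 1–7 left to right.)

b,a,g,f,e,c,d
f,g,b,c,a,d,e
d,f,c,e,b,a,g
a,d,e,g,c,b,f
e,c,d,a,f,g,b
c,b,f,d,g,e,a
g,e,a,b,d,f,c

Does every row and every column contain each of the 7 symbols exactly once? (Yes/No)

Yes

Each row is a permutation of the 7 symbols, and so is each column.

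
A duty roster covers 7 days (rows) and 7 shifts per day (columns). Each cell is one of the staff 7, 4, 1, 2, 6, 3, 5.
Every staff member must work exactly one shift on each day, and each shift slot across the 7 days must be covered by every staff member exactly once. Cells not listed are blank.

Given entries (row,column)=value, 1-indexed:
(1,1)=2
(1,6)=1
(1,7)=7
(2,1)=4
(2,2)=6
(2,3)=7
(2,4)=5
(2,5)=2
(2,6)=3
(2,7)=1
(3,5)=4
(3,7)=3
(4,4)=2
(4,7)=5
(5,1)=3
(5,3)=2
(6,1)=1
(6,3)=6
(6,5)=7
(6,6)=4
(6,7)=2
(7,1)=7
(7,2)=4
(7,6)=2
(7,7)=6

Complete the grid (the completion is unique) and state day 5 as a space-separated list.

Day 5, shift 7: day 5 has {2, 3} and shift 7 has {7, 1, 2, 6, 3, 5}, leaving only 4.
Day 4, shift 1: day 4 has {2, 5} and shift 1 has {7, 4, 1, 2, 3}, leaving only 6.
Day 3, shift 1: day 3 has {4, 3} and shift 1 has {7, 4, 1, 2, 6, 3}, leaving only 5.
Day 3, shift 3: day 3 has {4, 3, 5} and shift 3 has {7, 2, 6}, leaving only 1.
Day 4, shift 6: day 4 has {2, 6, 5} and shift 6 has {4, 1, 2, 3}, leaving only 7.
Day 3, shift 6: day 3 has {4, 1, 3, 5} and shift 6 has {7, 4, 1, 2, 3}, leaving only 6.
Day 5, shift 6: day 5 has {4, 2, 3} and shift 6 has {7, 4, 1, 2, 6, 3}, leaving only 5.
Day 3, shift 4: day 3 has {4, 1, 6, 3, 5} and shift 4 has {2, 5}, leaving only 7.
Day 3, shift 2: day 3 has {7, 4, 1, 6, 3, 5} and shift 2 has {4, 6}, leaving only 2.
Day 6, shift 4: day 6 has {7, 4, 1, 2, 6} and shift 4 has {7, 2, 5}, leaving only 3.
Day 6, shift 2: day 6 has {7, 4, 1, 2, 6, 3} and shift 2 has {4, 2, 6}, leaving only 5.
Day 1, shift 2: day 1 has {7, 1, 2} and shift 2 has {4, 2, 6, 5}, leaving only 3.
Day 4, shift 2: day 4 has {7, 2, 6, 5} and shift 2 has {4, 2, 6, 3, 5}, leaving only 1.
Day 5, shift 2: day 5 has {4, 2, 3, 5} and shift 2 has {4, 1, 2, 6, 3, 5}, leaving only 7.
Day 4, shift 5: day 4 has {7, 1, 2, 6, 5} and shift 5 has {7, 4, 2}, leaving only 3.
Day 4, shift 3: day 4 has {7, 1, 2, 6, 3, 5} and shift 3 has {7, 1, 2, 6}, leaving only 4.
Day 1, shift 3: day 1 has {7, 1, 2, 3} and shift 3 has {7, 4, 1, 2, 6}, leaving only 5.
Day 1, shift 5: day 1 has {7, 1, 2, 3, 5} and shift 5 has {7, 4, 2, 3}, leaving only 6.
Day 5, shift 5: day 5 has {7, 4, 2, 3, 5} and shift 5 has {7, 4, 2, 6, 3}, leaving only 1.
Day 5, shift 4: day 5 has {7, 4, 1, 2, 3, 5} and shift 4 has {7, 2, 3, 5}, leaving only 6.
So day 5 reads: 3 7 2 6 1 5 4.

3 7 2 6 1 5 4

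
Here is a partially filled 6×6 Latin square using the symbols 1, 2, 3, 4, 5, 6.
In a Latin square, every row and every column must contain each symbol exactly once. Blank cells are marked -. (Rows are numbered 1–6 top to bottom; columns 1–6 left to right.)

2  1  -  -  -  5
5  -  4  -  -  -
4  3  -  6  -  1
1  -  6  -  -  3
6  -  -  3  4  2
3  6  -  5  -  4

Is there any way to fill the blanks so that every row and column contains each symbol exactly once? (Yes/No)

Yes

No row or column among the givens repeats a symbol, and propagating forced cells runs into no contradiction.
One valid completion exists (for instance, 2 1 3 4 6 5 / 5 2 4 1 3 6 / 4 3 5 6 2 1 / 1 4 6 2 5 3 / 6 5 1 3 4 2 / 3 6 2 5 1 4).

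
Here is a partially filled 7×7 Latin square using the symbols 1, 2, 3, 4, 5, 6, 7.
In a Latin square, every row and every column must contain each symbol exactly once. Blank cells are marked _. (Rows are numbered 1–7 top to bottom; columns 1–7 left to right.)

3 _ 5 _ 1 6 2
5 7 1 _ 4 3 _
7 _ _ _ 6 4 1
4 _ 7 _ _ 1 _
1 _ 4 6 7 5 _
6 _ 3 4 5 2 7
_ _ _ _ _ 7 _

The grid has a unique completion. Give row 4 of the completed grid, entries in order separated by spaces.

Row 1, column 2: row 1 has {1, 2, 3, 5, 6} and column 2 has {7}, leaving only 4.
Row 1, column 4: row 1 has {1, 2, 3, 4, 5, 6} and column 4 has {4, 6}, leaving only 7.
Row 2, column 4: row 2 has {1, 3, 4, 5, 7} and column 4 has {4, 6, 7}, leaving only 2.
Row 2, column 7: row 2 has {1, 2, 3, 4, 5, 7} and column 7 has {1, 2, 7}, leaving only 6.
Row 3, column 3: row 3 has {1, 4, 6, 7} and column 3 has {1, 3, 4, 5, 7}, leaving only 2.
Row 5, column 7: row 5 has {1, 4, 5, 6, 7} and column 7 has {1, 2, 6, 7}, leaving only 3.
Row 4, column 7: row 4 has {1, 4, 7} and column 7 has {1, 2, 3, 6, 7}, leaving only 5.
Row 4, column 4: row 4 has {1, 4, 5, 7} and column 4 has {2, 4, 6, 7}, leaving only 3.
Row 4, column 5: row 4 has {1, 3, 4, 5, 7} and column 5 has {1, 4, 5, 6, 7}, leaving only 2.
Row 4, column 2: row 4 has {1, 2, 3, 4, 5, 7} and column 2 has {4, 7}, leaving only 6.
So row 4 reads: 4 6 7 3 2 1 5.

4 6 7 3 2 1 5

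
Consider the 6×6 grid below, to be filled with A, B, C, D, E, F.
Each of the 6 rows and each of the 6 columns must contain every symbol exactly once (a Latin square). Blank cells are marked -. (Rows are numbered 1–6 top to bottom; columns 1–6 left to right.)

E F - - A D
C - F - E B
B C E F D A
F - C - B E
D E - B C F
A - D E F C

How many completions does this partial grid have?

2

Row 1, column 3: eliminating its row and column leaves {B}.
Row 1, column 4: eliminating its row and column leaves {C}.
Row 2, column 2: eliminating its row and column leaves {A, D}.
Row 2, column 4: eliminating its row and column leaves {A, D}.
Row 4, column 2: eliminating its row and column leaves {A, D}.
Row 4, column 4: eliminating its row and column leaves {A, D}.
Row 5, column 3: eliminating its row and column leaves {A}.
Row 6, column 2: eliminating its row and column leaves {B}.
Enumerating the assignments across these blanks that avoid any row or column repeat gives 2 completions.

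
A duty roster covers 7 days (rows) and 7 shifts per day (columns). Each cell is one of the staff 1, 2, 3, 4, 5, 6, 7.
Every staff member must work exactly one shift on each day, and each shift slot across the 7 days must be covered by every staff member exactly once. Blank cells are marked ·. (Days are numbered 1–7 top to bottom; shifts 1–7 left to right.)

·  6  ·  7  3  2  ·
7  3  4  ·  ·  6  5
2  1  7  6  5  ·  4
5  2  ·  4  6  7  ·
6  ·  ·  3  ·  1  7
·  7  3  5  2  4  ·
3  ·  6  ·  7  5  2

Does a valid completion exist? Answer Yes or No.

Yes

No day or shift among the givens repeats a symbol, and propagating forced cells runs into no contradiction.
One valid completion exists (for instance, 4 6 5 7 3 2 1 / 7 3 4 2 1 6 5 / 2 1 7 6 5 3 4 / 5 2 1 4 6 7 3 / 6 5 2 3 4 1 7 / 1 7 3 5 2 4 6 / 3 4 6 1 7 5 2).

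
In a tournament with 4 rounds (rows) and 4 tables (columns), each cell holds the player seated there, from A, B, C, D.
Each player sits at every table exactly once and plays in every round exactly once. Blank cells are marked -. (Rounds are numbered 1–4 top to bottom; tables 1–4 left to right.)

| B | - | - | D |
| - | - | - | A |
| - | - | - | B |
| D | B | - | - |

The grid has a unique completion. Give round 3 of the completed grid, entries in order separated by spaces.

A C D B

Round 2, table 1: round 2 has {A} and table 1 has {B, D}, leaving only C.
Round 3, table 1: round 3 has {B} and table 1 has {B, C, D}, leaving only A.
Round 2, table 2: round 2 has {A, C} and table 2 has {B}, leaving only D.
Round 3, table 2: round 3 has {A, B} and table 2 has {B, D}, leaving only C.
Round 3, table 3: round 3 has {A, B, C} and table 3 has {}, leaving only D.
So round 3 reads: A C D B.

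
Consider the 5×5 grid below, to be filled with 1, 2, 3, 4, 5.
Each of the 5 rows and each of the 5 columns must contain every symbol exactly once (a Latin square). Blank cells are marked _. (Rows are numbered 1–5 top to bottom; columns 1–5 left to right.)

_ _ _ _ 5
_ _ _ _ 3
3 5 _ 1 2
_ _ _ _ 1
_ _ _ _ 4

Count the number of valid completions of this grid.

Row 1, column 1: eliminating its row and column leaves {1, 2, 4}.
Row 1, column 2: eliminating its row and column leaves {1, 2, 3, 4}.
Row 1, column 3: eliminating its row and column leaves {1, 2, 3, 4}.
Row 1, column 4: eliminating its row and column leaves {2, 3, 4}.
Row 2, column 1: eliminating its row and column leaves {1, 2, 4, 5}.
Row 2, column 2: eliminating its row and column leaves {1, 2, 4}.
Row 2, column 3: eliminating its row and column leaves {1, 2, 4, 5}.
Row 2, column 4: eliminating its row and column leaves {2, 4, 5}.
Row 3, column 3: eliminating its row and column leaves {4}.
Row 4, column 1: eliminating its row and column leaves {2, 4, 5}.
Row 4, column 2: eliminating its row and column leaves {2, 3, 4}.
Row 4, column 3: eliminating its row and column leaves {2, 3, 4, 5}.
Row 4, column 4: eliminating its row and column leaves {2, 3, 4, 5}.
Row 5, column 1: eliminating its row and column leaves {1, 2, 5}.
Row 5, column 2: eliminating its row and column leaves {1, 2, 3}.
Row 5, column 3: eliminating its row and column leaves {1, 2, 3, 5}.
Row 5, column 4: eliminating its row and column leaves {2, 3, 5}.
Enumerating the assignments across these blanks that avoid any row or column repeat gives 56 completions.

56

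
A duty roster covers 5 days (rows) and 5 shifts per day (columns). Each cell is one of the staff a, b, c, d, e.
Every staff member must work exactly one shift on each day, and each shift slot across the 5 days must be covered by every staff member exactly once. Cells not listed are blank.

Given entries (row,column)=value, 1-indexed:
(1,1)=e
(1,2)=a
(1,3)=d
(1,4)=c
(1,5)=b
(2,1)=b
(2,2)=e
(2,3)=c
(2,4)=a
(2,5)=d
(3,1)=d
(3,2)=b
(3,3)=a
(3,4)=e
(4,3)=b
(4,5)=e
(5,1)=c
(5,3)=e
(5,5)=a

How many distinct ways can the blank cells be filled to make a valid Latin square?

1

Day 3, shift 5: eliminating its day and shift leaves {c}.
Day 4, shift 1: eliminating its day and shift leaves {a}.
Day 4, shift 2: eliminating its day and shift leaves {c, d}.
Day 4, shift 4: eliminating its day and shift leaves {d}.
Day 5, shift 2: eliminating its day and shift leaves {d}.
Day 5, shift 4: eliminating its day and shift leaves {b, d}.
Only one assignment across all blanks avoids any day or shift repeat, giving 1 completion.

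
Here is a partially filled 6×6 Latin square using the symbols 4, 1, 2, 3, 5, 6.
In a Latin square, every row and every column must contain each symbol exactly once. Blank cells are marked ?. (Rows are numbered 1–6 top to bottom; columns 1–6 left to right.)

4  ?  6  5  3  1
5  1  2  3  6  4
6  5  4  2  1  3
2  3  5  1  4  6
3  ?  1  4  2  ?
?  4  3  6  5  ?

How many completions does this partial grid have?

1

Row 1, column 2: eliminating its row and column leaves {2}.
Row 5, column 2: eliminating its row and column leaves {6}.
Row 5, column 6: eliminating its row and column leaves {5}.
Row 6, column 1: eliminating its row and column leaves {1}.
Row 6, column 6: eliminating its row and column leaves {2}.
Only one assignment across all blanks avoids any row or column repeat, giving 1 completion.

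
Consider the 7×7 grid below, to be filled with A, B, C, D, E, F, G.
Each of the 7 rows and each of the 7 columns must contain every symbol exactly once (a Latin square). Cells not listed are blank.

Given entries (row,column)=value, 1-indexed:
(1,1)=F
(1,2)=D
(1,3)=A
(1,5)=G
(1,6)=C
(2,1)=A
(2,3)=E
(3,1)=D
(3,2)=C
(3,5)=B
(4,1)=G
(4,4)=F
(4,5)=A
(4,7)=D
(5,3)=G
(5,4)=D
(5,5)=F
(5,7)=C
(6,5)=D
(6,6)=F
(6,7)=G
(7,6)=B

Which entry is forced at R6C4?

Row 2, column 5: row 2 has {A, E} and column 5 has {A, B, D, F, G}, leaving only C.
Row 3, column 3: row 3 has {B, C, D} and column 3 has {A, E, G}, leaving only F.
Row 4, column 6: row 4 has {A, D, F, G} and column 6 has {B, C, F}, leaving only E.
Row 4, column 2: row 4 has {A, D, E, F, G} and column 2 has {C, D}, leaving only B.
Row 4, column 3: row 4 has {A, B, D, E, F, G} and column 3 has {A, E, F, G}, leaving only C.
Row 5, column 6: row 5 has {C, D, F, G} and column 6 has {B, C, E, F}, leaving only A.
Row 3, column 6: row 3 has {B, C, D, F} and column 6 has {A, B, C, E, F}, leaving only G.
Row 2, column 6: row 2 has {A, C, E} and column 6 has {A, B, C, E, F, G}, leaving only D.
Row 5, column 2: row 5 has {A, C, D, F, G} and column 2 has {B, C, D}, leaving only E.
Row 5, column 1: row 5 has {A, C, D, E, F, G} and column 1 has {A, D, F, G}, leaving only B.
Row 6, column 2: row 6 has {D, F, G} and column 2 has {B, C, D, E}, leaving only A.
Row 6, column 3: row 6 has {A, D, F, G} and column 3 has {A, C, E, F, G}, leaving only B.
Row 7, column 3: row 7 has {B} and column 3 has {A, B, C, E, F, G}, leaving only D.
Row 7, column 5: row 7 has {B, D} and column 5 has {A, B, C, D, F, G}, leaving only E.
Row 7, column 1: row 7 has {B, D, E} and column 1 has {A, B, D, F, G}, leaving only C.
Row 6, column 1: row 6 has {A, B, D, F, G} and column 1 has {A, B, C, D, F, G}, leaving only E.
Row 6 already has {A, B, D, E, F, G} and column 4 already has {D, F}, so row 6, column 4 must be C.

C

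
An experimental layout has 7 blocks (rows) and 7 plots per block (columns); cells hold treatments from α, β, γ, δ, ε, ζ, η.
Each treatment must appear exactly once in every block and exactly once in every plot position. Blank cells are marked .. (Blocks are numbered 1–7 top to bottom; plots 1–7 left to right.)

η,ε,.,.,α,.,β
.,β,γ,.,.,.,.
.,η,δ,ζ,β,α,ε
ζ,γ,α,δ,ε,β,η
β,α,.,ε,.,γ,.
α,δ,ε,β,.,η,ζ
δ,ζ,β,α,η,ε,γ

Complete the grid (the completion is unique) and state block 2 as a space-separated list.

ε β γ η δ ζ α

Block 2, plot 1: block 2 has {β, γ} and plot 1 has {α, β, δ, ζ, η}, leaving only ε.
Block 2, plot 4: block 2 has {β, γ, ε} and plot 4 has {α, β, δ, ε, ζ}, leaving only η.
Block 1, plot 3: block 1 has {α, β, ε, η} and plot 3 has {α, β, γ, δ, ε}, leaving only ζ.
Block 1, plot 4: block 1 has {α, β, ε, ζ, η} and plot 4 has {α, β, δ, ε, ζ, η}, leaving only γ.
Block 1, plot 6: block 1 has {α, β, γ, ε, ζ, η} and plot 6 has {α, β, γ, ε, η}, leaving only δ.
Block 2, plot 6: block 2 has {β, γ, ε, η} and plot 6 has {α, β, γ, δ, ε, η}, leaving only ζ.
Block 2, plot 5: block 2 has {β, γ, ε, ζ, η} and plot 5 has {α, β, ε, η}, leaving only δ.
Block 2, plot 7: block 2 has {β, γ, δ, ε, ζ, η} and plot 7 has {β, γ, ε, ζ, η}, leaving only α.
So block 2 reads: ε β γ η δ ζ α.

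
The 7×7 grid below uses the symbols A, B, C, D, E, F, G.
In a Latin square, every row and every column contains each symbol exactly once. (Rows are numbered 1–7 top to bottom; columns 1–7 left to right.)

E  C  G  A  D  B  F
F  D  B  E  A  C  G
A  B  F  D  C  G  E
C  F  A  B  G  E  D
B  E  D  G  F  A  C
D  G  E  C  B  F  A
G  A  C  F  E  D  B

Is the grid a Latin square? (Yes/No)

Each row is a permutation of the 7 symbols, and so is each column.

Yes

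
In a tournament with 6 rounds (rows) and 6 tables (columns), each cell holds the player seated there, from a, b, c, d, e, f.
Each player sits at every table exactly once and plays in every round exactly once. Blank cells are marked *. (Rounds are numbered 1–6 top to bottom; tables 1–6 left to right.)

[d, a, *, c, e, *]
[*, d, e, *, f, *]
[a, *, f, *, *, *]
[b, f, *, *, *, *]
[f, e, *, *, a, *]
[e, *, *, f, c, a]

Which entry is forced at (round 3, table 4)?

d

Round 1, table 3: round 1 has {a, c, d, e} and table 3 has {e, f}, leaving only b.
Round 1, table 6: round 1 has {a, b, c, d, e} and table 6 has {a}, leaving only f.
Round 2, table 1: round 2 has {d, e, f} and table 1 has {a, b, d, e, f}, leaving only c.
Round 2, table 6: round 2 has {c, d, e, f} and table 6 has {a, f}, leaving only b.
Round 2, table 4: round 2 has {b, c, d, e, f} and table 4 has {c, f}, leaving only a.
Round 4, table 5: round 4 has {b, f} and table 5 has {a, c, e, f}, leaving only d.
Round 3, table 5: round 3 has {a, f} and table 5 has {a, c, d, e, f}, leaving only b.
Round 3, table 2: round 3 has {a, b, f} and table 2 has {a, d, e, f}, leaving only c.
Round 4, table 4: round 4 has {b, d, f} and table 4 has {a, c, f}, leaving only e.
Round 3 already has {a, b, c, f} and table 4 already has {a, c, e, f}, so round 3, table 4 must be d.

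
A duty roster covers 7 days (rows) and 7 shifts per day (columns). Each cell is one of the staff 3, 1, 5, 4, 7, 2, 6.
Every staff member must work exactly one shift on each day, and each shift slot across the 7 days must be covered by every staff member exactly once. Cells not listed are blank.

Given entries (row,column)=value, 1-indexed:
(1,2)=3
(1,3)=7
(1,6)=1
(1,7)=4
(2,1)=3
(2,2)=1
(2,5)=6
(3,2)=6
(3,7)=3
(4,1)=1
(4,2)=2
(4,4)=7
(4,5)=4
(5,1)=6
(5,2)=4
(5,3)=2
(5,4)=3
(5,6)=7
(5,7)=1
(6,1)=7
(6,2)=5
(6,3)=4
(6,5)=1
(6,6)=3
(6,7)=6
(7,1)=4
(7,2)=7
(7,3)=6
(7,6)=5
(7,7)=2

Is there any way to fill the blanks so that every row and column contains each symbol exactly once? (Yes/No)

No day or shift among the givens repeats a symbol, and propagating forced cells runs into no contradiction.
One valid completion exists (for instance, 5 3 7 6 2 1 4 / 3 1 5 4 6 2 7 / 2 6 1 5 7 4 3 / 1 2 3 7 4 6 5 / 6 4 2 3 5 7 1 / 7 5 4 2 1 3 6 / 4 7 6 1 3 5 2).

Yes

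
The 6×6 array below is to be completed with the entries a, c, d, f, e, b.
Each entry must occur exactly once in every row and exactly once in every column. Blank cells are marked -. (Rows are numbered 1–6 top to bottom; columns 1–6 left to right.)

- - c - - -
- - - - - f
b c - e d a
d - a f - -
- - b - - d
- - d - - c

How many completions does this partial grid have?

38

Row 1, column 1: eliminating its row and column leaves {a, f, e}.
Row 1, column 2: eliminating its row and column leaves {a, d, f, e, b}.
Row 1, column 4: eliminating its row and column leaves {a, d, b}.
Row 1, column 5: eliminating its row and column leaves {a, f, e, b}.
Row 1, column 6: eliminating its row and column leaves {e, b}.
Row 2, column 1: eliminating its row and column leaves {a, c, e}.
Row 2, column 2: eliminating its row and column leaves {a, d, e, b}.
Row 2, column 3: eliminating its row and column leaves {e}.
Row 2, column 4: eliminating its row and column leaves {a, c, d, b}.
Row 2, column 5: eliminating its row and column leaves {a, c, e, b}.
Row 3, column 3: eliminating its row and column leaves {f}.
Row 4, column 2: eliminating its row and column leaves {e, b}.
Row 4, column 5: eliminating its row and column leaves {c, e, b}.
Row 4, column 6: eliminating its row and column leaves {e, b}.
Row 5, column 1: eliminating its row and column leaves {a, c, f, e}.
Row 5, column 2: eliminating its row and column leaves {a, f, e}.
Row 5, column 4: eliminating its row and column leaves {a, c}.
Row 5, column 5: eliminating its row and column leaves {a, c, f, e}.
Row 6, column 1: eliminating its row and column leaves {a, f, e}.
Row 6, column 2: eliminating its row and column leaves {a, f, e, b}.
Row 6, column 4: eliminating its row and column leaves {a, b}.
Row 6, column 5: eliminating its row and column leaves {a, f, e, b}.
Enumerating the assignments across these blanks that avoid any row or column repeat gives 38 completions.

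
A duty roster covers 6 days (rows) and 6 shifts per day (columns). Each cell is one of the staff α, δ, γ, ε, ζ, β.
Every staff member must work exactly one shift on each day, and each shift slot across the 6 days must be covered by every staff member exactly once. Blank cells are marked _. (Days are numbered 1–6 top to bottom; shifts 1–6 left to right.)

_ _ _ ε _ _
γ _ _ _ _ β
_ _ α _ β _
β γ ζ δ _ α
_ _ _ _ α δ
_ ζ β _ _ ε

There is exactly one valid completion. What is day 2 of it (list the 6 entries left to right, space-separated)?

Day 4, shift 5: day 4 has {α, δ, γ, ζ, β} and shift 5 has {α, β}, leaving only ε.
Day 2, shift 2 is narrowed to {α, δ, ε}; only α is consistent with the remaining cells.
Day 2, shift 4: day 2 has {α, γ, β} and shift 4 has {δ, ε}, leaving only ζ.
Day 2, shift 5: day 2 has {α, γ, ζ, β} and shift 5 has {α, ε, β}, leaving only δ.
Day 2, shift 3: day 2 has {α, δ, γ, ζ, β} and shift 3 has {α, ζ, β}, leaving only ε.
So day 2 reads: γ α ε ζ δ β.

γ α ε ζ δ β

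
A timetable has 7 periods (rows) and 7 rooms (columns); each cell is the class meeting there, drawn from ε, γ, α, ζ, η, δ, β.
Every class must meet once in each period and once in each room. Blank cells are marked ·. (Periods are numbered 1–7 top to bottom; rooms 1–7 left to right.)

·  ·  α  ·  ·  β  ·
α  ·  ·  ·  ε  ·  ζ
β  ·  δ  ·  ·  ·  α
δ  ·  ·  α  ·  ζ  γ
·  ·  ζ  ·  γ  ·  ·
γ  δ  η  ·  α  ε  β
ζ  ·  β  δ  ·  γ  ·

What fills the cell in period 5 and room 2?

ε

Period 2, room 3: period 2 has {ε, α, ζ} and room 3 has {α, ζ, η, δ, β}, leaving only γ.
Period 3, room 6: period 3 has {α, δ, β} and room 6 has {ε, γ, ζ, β}, leaving only η.
Period 2, room 6: period 2 has {ε, γ, α, ζ} and room 6 has {ε, γ, ζ, η, β}, leaving only δ.
Period 3, room 5: period 3 has {α, η, δ, β} and room 5 has {ε, γ, α}, leaving only ζ.
Period 4, room 3: period 4 has {γ, α, ζ, δ} and room 3 has {γ, α, ζ, η, δ, β}, leaving only ε.
Period 5, room 6: period 5 has {γ, ζ} and room 6 has {ε, γ, ζ, η, δ, β}, leaving only α.
Period 6, room 4: period 6 has {ε, γ, α, η, δ, β} and room 4 has {α, δ}, leaving only ζ.
Period 7, room 5: period 7 has {γ, ζ, δ, β} and room 5 has {ε, γ, α, ζ}, leaving only η.
Period 1, room 5: period 1 has {α, β} and room 5 has {ε, γ, α, ζ, η}, leaving only δ.
Period 4, room 5: period 4 has {ε, γ, α, ζ, δ} and room 5 has {ε, γ, α, ζ, η, δ}, leaving only β.
Period 4, room 2: period 4 has {ε, γ, α, ζ, δ, β} and room 2 has {δ}, leaving only η.
Period 2, room 2: period 2 has {ε, γ, α, ζ, δ} and room 2 has {η, δ}, leaving only β.
Period 5 already has {γ, α, ζ} and room 2 already has {η, δ, β}, so period 5, room 2 must be ε.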